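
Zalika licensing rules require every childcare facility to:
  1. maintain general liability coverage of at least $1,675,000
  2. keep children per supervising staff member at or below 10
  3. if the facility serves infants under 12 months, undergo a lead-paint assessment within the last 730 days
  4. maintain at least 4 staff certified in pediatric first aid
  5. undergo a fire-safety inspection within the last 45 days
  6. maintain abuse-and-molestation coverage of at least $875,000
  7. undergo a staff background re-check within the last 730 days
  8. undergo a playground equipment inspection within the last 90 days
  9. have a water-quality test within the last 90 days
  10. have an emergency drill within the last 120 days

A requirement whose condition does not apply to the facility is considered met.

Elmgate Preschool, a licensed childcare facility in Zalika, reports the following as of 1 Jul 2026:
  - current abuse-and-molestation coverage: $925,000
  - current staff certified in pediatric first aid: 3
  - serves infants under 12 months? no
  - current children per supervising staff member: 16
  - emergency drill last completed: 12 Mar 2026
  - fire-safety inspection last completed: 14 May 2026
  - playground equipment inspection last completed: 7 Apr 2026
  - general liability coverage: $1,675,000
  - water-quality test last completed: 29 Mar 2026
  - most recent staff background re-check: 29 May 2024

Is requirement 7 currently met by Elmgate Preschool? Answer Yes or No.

No

7. staff background re-check 763 days ago vs limit 730 → not met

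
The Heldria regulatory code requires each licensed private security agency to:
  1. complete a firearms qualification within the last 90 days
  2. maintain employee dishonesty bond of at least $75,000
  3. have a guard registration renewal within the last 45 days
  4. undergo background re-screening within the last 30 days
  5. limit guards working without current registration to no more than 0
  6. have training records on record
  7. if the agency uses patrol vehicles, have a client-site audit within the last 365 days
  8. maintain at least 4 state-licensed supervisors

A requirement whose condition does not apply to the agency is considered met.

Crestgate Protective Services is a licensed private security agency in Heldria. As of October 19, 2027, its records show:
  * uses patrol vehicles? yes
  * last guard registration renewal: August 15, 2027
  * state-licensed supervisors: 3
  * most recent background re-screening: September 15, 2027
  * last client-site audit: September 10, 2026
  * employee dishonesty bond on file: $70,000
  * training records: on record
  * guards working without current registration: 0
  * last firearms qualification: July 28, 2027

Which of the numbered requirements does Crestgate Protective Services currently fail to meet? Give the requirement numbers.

2, 3, 4, 7, 8

1. firearms qualification 83 days ago vs limit 90 → met
2. employee dishonesty bond $70,000 < $75,000 → not met
3. guard registration renewal 65 days ago vs limit 45 → not met
4. background re-screening 34 days ago vs limit 30 → not met
5. guards working without current registration 0 ≤ 0 → met
6. training records present → met
7. condition 'uses patrol vehicles' holds; client-site audit 404 days ago vs limit 365 → not met
8. state-licensed supervisors 3 < 4 → not met
Not met: 2, 3, 4, 7, 8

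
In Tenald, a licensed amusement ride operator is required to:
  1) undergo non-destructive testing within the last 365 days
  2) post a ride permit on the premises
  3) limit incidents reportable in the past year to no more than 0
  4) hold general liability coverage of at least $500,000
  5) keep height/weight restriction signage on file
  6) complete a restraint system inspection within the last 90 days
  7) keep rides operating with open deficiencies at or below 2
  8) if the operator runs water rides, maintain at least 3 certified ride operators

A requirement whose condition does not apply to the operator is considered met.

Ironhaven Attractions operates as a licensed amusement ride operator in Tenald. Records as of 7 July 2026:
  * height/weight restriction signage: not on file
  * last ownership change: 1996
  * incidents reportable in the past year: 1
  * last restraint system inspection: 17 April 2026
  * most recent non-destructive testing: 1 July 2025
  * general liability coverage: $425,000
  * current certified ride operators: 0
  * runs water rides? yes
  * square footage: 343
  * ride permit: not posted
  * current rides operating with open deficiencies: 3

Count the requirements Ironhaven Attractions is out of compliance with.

1. non-destructive testing 371 days ago vs limit 365 → not met
2. ride permit absent → not met
3. incidents reportable in the past year 1 > 0 → not met
4. general liability coverage $425,000 < $500,000 → not met
5. height/weight restriction signage absent → not met
6. restraint system inspection 81 days ago vs limit 90 → met
7. rides operating with open deficiencies 3 > 2 → not met
8. condition 'runs water rides' holds; certified ride operators 0 < 3 → not met
Not met: 7 of 8

7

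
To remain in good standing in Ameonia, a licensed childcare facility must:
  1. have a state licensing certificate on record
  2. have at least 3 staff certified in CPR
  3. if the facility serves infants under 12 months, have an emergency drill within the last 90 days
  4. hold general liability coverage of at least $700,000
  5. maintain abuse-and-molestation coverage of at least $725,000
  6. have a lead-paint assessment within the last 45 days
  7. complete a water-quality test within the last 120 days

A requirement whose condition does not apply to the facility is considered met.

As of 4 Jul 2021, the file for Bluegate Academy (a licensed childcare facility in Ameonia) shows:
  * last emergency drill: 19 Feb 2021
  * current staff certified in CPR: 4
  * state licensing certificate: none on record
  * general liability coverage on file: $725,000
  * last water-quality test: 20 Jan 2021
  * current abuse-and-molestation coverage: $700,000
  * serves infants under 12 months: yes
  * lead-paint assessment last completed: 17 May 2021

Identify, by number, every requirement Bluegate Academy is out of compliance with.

1. state licensing certificate absent → not met
2. staff certified in CPR 4 ≥ 3 → met
3. condition 'serves infants under 12 months' holds; emergency drill 135 days ago vs limit 90 → not met
4. general liability coverage $725,000 ≥ $700,000 → met
5. abuse-and-molestation coverage $700,000 < $725,000 → not met
6. lead-paint assessment 48 days ago vs limit 45 → not met
7. water-quality test 165 days ago vs limit 120 → not met
Not met: 1, 3, 5, 6, 7

1, 3, 5, 6, 7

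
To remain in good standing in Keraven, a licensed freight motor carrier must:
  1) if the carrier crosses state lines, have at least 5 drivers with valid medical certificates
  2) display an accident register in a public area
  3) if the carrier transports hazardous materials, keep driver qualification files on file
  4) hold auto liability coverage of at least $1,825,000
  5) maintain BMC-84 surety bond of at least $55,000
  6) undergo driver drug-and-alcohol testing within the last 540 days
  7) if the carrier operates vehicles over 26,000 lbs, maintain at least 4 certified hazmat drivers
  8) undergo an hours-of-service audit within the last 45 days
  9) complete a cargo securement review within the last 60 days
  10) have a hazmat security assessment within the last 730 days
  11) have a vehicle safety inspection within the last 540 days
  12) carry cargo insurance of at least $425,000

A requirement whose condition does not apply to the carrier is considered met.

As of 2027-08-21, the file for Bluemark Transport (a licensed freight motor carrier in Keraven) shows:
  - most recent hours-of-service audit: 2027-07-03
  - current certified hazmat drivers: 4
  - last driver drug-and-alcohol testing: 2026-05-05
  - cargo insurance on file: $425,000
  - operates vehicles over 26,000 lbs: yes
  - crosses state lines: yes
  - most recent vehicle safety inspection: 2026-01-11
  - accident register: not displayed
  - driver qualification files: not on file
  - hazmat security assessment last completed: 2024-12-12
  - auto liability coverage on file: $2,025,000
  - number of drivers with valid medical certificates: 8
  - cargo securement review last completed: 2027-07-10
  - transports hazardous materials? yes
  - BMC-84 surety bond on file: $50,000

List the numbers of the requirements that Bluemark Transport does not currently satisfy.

2, 3, 5, 8, 10, 11

1. condition 'crosses state lines' holds; drivers with valid medical certificates 8 ≥ 5 → met
2. accident register absent → not met
3. condition 'transports hazardous materials' holds; driver qualification files absent → not met
4. auto liability coverage $2,025,000 ≥ $1,825,000 → met
5. BMC-84 surety bond $50,000 < $55,000 → not met
6. driver drug-and-alcohol testing 473 days ago vs limit 540 → met
7. condition 'operates vehicles over 26,000 lbs' holds; certified hazmat drivers 4 ≥ 4 → met
8. hours-of-service audit 49 days ago vs limit 45 → not met
9. cargo securement review 42 days ago vs limit 60 → met
10. hazmat security assessment 982 days ago vs limit 730 → not met
11. vehicle safety inspection 587 days ago vs limit 540 → not met
12. cargo insurance $425,000 ≥ $425,000 → met
Not met: 2, 3, 5, 8, 10, 11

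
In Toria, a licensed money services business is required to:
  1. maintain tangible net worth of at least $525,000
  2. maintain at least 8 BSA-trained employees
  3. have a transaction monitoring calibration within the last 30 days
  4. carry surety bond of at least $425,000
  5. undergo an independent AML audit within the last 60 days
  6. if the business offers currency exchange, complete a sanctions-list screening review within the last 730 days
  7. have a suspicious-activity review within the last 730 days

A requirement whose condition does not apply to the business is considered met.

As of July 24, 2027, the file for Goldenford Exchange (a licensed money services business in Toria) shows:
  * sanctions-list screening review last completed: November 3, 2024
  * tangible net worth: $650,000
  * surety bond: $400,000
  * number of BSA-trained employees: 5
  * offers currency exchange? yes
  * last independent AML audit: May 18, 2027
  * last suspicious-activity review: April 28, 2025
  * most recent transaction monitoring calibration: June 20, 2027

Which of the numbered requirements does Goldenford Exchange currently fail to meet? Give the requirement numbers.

1. tangible net worth $650,000 ≥ $525,000 → met
2. BSA-trained employees 5 < 8 → not met
3. transaction monitoring calibration 34 days ago vs limit 30 → not met
4. surety bond $400,000 < $425,000 → not met
5. independent AML audit 67 days ago vs limit 60 → not met
6. condition 'offers currency exchange' holds; sanctions-list screening review 993 days ago vs limit 730 → not met
7. suspicious-activity review 817 days ago vs limit 730 → not met
Not met: 2, 3, 4, 5, 6, 7

2, 3, 4, 5, 6, 7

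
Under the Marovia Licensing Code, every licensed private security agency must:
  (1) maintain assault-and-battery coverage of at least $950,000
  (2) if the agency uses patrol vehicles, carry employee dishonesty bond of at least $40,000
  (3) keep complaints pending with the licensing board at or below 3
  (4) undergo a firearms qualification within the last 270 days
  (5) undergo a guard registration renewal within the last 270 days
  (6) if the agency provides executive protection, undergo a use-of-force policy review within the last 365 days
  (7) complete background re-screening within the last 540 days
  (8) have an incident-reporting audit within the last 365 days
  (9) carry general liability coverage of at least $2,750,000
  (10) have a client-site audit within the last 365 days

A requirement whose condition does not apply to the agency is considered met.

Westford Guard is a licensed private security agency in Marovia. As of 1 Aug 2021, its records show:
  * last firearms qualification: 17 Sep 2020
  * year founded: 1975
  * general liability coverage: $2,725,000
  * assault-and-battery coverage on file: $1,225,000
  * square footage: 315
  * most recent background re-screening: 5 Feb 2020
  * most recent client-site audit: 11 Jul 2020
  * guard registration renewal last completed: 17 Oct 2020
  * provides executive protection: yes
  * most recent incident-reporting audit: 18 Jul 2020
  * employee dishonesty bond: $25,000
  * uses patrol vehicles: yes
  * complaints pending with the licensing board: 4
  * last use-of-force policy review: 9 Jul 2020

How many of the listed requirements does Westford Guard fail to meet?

1. assault-and-battery coverage $1,225,000 ≥ $950,000 → met
2. condition 'uses patrol vehicles' holds; employee dishonesty bond $25,000 < $40,000 → not met
3. complaints pending with the licensing board 4 > 3 → not met
4. firearms qualification 318 days ago vs limit 270 → not met
5. guard registration renewal 288 days ago vs limit 270 → not met
6. condition 'provides executive protection' holds; use-of-force policy review 388 days ago vs limit 365 → not met
7. background re-screening 543 days ago vs limit 540 → not met
8. incident-reporting audit 379 days ago vs limit 365 → not met
9. general liability coverage $2,725,000 < $2,750,000 → not met
10. client-site audit 386 days ago vs limit 365 → not met
Not met: 9 of 10

9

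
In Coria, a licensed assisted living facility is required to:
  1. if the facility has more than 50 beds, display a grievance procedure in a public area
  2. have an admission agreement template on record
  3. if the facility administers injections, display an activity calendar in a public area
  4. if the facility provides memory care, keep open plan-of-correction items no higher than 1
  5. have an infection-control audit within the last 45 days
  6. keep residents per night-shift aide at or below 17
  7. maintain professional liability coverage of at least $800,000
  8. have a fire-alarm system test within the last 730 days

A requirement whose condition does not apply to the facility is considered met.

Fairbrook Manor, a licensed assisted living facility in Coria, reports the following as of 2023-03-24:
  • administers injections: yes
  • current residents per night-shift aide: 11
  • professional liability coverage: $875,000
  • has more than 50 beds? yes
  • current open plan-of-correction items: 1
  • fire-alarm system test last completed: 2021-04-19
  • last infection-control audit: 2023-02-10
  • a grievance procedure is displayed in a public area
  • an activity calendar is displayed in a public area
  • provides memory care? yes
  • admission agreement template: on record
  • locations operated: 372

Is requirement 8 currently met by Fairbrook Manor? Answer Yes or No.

8. fire-alarm system test 704 days ago vs limit 730 → met

Yes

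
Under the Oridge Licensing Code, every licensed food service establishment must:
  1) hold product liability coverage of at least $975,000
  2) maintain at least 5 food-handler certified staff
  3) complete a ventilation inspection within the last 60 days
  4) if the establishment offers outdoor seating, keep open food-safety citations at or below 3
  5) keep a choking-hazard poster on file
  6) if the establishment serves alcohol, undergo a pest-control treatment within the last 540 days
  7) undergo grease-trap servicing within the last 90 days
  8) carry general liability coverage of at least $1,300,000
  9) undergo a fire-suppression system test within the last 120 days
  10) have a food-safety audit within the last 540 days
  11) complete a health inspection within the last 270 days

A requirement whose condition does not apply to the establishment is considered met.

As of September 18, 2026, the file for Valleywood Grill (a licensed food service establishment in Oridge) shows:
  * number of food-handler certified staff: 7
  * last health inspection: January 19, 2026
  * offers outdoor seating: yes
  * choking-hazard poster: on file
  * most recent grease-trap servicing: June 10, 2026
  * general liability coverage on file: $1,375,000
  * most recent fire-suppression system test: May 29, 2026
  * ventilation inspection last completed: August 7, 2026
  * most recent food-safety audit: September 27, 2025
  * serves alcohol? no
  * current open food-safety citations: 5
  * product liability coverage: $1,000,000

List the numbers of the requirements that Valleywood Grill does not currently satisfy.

1. product liability coverage $1,000,000 ≥ $975,000 → met
2. food-handler certified staff 7 ≥ 5 → met
3. ventilation inspection 42 days ago vs limit 60 → met
4. condition 'offers outdoor seating' holds; open food-safety citations 5 > 3 → not met
5. choking-hazard poster present → met
6. condition 'serves alcohol' does not hold → requirement n/a → met
7. grease-trap servicing 100 days ago vs limit 90 → not met
8. general liability coverage $1,375,000 ≥ $1,300,000 → met
9. fire-suppression system test 112 days ago vs limit 120 → met
10. food-safety audit 356 days ago vs limit 540 → met
11. health inspection 242 days ago vs limit 270 → met
Not met: 4, 7

4, 7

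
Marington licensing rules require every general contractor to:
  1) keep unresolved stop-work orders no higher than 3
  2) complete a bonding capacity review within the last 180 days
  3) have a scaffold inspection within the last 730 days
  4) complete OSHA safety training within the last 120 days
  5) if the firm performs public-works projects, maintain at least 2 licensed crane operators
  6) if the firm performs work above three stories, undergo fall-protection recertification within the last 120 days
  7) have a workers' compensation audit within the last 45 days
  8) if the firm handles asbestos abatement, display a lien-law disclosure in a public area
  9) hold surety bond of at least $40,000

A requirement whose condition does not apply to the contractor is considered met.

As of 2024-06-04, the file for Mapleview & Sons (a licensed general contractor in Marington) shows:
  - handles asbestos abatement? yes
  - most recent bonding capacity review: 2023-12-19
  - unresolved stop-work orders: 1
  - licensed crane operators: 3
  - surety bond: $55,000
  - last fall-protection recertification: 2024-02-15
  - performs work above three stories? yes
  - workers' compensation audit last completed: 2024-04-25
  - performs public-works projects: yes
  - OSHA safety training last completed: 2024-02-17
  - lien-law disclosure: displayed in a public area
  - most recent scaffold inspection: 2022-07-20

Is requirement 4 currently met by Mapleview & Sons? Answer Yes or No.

Yes

4. OSHA safety training 108 days ago vs limit 120 → met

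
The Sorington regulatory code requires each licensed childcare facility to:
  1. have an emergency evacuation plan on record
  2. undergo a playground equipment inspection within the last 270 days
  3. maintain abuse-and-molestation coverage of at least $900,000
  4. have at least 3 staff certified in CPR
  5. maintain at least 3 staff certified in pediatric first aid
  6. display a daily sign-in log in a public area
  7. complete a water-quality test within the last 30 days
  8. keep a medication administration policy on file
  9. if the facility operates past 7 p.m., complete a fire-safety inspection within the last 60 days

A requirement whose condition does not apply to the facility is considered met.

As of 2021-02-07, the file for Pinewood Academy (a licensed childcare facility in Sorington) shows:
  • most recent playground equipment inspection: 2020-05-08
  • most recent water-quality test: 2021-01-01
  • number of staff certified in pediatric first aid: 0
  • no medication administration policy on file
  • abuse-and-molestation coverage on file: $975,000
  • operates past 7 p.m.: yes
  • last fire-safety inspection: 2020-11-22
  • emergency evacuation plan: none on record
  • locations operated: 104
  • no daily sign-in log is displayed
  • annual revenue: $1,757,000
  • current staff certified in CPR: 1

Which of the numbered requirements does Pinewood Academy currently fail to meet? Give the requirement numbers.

1, 2, 4, 5, 6, 7, 8, 9

1. emergency evacuation plan absent → not met
2. playground equipment inspection 275 days ago vs limit 270 → not met
3. abuse-and-molestation coverage $975,000 ≥ $900,000 → met
4. staff certified in CPR 1 < 3 → not met
5. staff certified in pediatric first aid 0 < 3 → not met
6. daily sign-in log absent → not met
7. water-quality test 37 days ago vs limit 30 → not met
8. medication administration policy absent → not met
9. condition 'operates past 7 p.m.' holds; fire-safety inspection 77 days ago vs limit 60 → not met
Not met: 1, 2, 4, 5, 6, 7, 8, 9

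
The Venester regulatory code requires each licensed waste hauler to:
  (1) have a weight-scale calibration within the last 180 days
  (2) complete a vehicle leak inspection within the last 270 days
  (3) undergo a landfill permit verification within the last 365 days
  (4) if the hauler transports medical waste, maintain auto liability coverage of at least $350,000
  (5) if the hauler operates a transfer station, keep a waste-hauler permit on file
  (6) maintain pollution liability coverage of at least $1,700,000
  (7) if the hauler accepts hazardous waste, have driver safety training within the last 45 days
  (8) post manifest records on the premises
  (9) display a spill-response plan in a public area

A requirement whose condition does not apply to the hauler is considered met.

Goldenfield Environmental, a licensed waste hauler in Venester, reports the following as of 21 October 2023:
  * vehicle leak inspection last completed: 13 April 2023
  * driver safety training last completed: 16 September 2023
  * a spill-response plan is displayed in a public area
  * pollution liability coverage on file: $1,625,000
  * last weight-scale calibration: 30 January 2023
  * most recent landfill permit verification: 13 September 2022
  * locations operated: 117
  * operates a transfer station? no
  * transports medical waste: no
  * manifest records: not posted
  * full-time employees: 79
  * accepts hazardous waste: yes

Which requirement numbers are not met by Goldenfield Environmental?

1. weight-scale calibration 264 days ago vs limit 180 → not met
2. vehicle leak inspection 191 days ago vs limit 270 → met
3. landfill permit verification 403 days ago vs limit 365 → not met
4. condition 'transports medical waste' does not hold → requirement n/a → met
5. condition 'operates a transfer station' does not hold → requirement n/a → met
6. pollution liability coverage $1,625,000 < $1,700,000 → not met
7. condition 'accepts hazardous waste' holds; driver safety training 35 days ago vs limit 45 → met
8. manifest records absent → not met
9. spill-response plan present → met
Not met: 1, 3, 6, 8

1, 3, 6, 8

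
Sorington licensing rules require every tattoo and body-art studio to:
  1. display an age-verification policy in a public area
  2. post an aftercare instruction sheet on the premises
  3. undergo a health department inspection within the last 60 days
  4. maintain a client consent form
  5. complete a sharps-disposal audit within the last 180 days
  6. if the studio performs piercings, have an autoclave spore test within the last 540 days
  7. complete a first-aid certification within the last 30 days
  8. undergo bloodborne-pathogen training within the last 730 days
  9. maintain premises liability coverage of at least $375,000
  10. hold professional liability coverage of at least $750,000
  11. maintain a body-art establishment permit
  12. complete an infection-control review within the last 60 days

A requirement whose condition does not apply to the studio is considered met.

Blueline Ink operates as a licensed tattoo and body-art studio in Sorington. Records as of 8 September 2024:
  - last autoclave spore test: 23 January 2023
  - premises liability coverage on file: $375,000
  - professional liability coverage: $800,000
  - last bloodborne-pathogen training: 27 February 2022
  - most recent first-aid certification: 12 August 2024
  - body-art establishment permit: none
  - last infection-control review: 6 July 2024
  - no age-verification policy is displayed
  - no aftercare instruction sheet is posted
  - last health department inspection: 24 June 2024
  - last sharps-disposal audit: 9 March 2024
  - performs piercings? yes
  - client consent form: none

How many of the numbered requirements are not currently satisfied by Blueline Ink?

9

1. age-verification policy absent → not met
2. aftercare instruction sheet absent → not met
3. health department inspection 76 days ago vs limit 60 → not met
4. client consent form absent → not met
5. sharps-disposal audit 183 days ago vs limit 180 → not met
6. condition 'performs piercings' holds; autoclave spore test 594 days ago vs limit 540 → not met
7. first-aid certification 27 days ago vs limit 30 → met
8. bloodborne-pathogen training 924 days ago vs limit 730 → not met
9. premises liability coverage $375,000 ≥ $375,000 → met
10. professional liability coverage $800,000 ≥ $750,000 → met
11. body-art establishment permit absent → not met
12. infection-control review 64 days ago vs limit 60 → not met
Not met: 9 of 12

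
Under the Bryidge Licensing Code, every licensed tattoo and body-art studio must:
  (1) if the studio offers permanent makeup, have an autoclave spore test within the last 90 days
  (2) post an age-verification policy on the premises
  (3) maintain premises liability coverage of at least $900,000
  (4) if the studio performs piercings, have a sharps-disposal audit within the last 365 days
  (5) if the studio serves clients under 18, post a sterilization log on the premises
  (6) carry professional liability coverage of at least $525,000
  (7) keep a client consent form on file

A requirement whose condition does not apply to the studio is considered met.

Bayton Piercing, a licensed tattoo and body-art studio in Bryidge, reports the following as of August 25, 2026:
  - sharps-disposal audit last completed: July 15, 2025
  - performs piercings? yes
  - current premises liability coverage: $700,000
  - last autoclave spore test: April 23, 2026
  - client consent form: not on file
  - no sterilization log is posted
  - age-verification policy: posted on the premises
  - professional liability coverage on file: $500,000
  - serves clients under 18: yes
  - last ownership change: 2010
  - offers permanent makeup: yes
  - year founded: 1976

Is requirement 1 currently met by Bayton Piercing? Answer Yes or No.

No

1. condition 'offers permanent makeup' holds; autoclave spore test 124 days ago vs limit 90 → not met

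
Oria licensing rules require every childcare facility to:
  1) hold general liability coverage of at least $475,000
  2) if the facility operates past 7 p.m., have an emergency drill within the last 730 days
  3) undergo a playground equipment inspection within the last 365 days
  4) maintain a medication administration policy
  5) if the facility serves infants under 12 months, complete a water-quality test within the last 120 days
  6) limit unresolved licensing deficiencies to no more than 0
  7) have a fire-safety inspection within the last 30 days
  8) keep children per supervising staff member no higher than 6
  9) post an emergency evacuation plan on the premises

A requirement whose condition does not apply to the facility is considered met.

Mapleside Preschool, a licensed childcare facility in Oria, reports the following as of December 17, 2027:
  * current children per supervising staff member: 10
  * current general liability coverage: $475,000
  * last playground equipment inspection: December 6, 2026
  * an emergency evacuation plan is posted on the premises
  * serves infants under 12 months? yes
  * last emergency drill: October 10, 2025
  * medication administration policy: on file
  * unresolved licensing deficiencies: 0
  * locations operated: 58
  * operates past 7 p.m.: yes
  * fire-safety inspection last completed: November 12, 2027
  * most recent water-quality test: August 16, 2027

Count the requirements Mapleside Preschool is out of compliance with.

1. general liability coverage $475,000 ≥ $475,000 → met
2. condition 'operates past 7 p.m.' holds; emergency drill 798 days ago vs limit 730 → not met
3. playground equipment inspection 376 days ago vs limit 365 → not met
4. medication administration policy present → met
5. condition 'serves infants under 12 months' holds; water-quality test 123 days ago vs limit 120 → not met
6. unresolved licensing deficiencies 0 ≤ 0 → met
7. fire-safety inspection 35 days ago vs limit 30 → not met
8. children per supervising staff member 10 > 6 → not met
9. emergency evacuation plan present → met
Not met: 5 of 9

5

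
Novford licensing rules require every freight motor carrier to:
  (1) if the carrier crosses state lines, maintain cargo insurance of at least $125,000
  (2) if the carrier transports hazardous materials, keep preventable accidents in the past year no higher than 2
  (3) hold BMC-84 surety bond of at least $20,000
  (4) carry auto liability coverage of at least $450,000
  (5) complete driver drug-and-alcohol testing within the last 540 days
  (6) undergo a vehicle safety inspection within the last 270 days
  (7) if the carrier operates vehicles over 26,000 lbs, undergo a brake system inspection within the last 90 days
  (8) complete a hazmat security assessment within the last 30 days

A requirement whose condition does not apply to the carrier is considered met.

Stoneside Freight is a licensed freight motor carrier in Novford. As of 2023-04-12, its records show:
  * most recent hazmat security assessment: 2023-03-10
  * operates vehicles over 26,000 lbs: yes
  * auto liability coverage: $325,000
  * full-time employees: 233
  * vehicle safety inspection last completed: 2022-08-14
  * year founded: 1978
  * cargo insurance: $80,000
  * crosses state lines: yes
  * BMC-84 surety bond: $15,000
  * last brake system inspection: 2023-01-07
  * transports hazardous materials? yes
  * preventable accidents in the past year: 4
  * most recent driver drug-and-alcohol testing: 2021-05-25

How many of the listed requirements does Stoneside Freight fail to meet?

7

1. condition 'crosses state lines' holds; cargo insurance $80,000 < $125,000 → not met
2. condition 'transports hazardous materials' holds; preventable accidents in the past year 4 > 2 → not met
3. BMC-84 surety bond $15,000 < $20,000 → not met
4. auto liability coverage $325,000 < $450,000 → not met
5. driver drug-and-alcohol testing 687 days ago vs limit 540 → not met
6. vehicle safety inspection 241 days ago vs limit 270 → met
7. condition 'operates vehicles over 26,000 lbs' holds; brake system inspection 95 days ago vs limit 90 → not met
8. hazmat security assessment 33 days ago vs limit 30 → not met
Not met: 7 of 8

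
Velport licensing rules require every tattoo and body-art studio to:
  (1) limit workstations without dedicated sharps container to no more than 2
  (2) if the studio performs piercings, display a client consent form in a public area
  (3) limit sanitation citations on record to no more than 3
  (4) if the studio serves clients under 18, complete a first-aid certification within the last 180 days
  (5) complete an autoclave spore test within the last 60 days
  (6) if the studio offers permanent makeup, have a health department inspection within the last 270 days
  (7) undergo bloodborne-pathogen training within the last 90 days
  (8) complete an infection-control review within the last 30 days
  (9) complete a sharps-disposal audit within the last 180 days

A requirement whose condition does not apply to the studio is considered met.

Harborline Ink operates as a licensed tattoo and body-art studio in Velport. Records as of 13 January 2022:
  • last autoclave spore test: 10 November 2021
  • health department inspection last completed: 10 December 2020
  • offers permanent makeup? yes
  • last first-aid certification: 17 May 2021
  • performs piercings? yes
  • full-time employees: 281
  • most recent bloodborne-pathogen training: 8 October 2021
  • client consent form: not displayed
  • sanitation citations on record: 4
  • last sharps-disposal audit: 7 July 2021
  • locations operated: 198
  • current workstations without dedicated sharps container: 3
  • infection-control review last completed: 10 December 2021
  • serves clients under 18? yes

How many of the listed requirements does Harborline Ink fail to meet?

9

1. workstations without dedicated sharps container 3 > 2 → not met
2. condition 'performs piercings' holds; client consent form absent → not met
3. sanitation citations on record 4 > 3 → not met
4. condition 'serves clients under 18' holds; first-aid certification 241 days ago vs limit 180 → not met
5. autoclave spore test 64 days ago vs limit 60 → not met
6. condition 'offers permanent makeup' holds; health department inspection 399 days ago vs limit 270 → not met
7. bloodborne-pathogen training 97 days ago vs limit 90 → not met
8. infection-control review 34 days ago vs limit 30 → not met
9. sharps-disposal audit 190 days ago vs limit 180 → not met
Not met: 9 of 9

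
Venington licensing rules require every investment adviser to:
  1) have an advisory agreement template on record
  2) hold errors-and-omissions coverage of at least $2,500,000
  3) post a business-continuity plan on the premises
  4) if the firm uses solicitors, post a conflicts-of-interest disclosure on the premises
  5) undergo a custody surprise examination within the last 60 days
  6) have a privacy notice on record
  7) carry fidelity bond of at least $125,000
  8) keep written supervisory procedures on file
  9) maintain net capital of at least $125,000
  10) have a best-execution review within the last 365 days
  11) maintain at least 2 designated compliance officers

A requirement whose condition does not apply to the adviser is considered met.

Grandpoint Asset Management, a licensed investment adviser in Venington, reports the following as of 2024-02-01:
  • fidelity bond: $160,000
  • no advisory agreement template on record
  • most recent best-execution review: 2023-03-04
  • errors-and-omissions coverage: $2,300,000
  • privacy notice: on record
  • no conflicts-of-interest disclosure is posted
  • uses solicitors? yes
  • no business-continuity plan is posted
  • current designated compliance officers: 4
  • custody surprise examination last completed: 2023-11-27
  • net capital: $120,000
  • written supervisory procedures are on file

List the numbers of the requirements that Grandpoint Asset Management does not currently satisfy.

1, 2, 3, 4, 5, 9

1. advisory agreement template absent → not met
2. errors-and-omissions coverage $2,300,000 < $2,500,000 → not met
3. business-continuity plan absent → not met
4. condition 'uses solicitors' holds; conflicts-of-interest disclosure absent → not met
5. custody surprise examination 66 days ago vs limit 60 → not met
6. privacy notice present → met
7. fidelity bond $160,000 ≥ $125,000 → met
8. written supervisory procedures present → met
9. net capital $120,000 < $125,000 → not met
10. best-execution review 334 days ago vs limit 365 → met
11. designated compliance officers 4 ≥ 2 → met
Not met: 1, 2, 3, 4, 5, 9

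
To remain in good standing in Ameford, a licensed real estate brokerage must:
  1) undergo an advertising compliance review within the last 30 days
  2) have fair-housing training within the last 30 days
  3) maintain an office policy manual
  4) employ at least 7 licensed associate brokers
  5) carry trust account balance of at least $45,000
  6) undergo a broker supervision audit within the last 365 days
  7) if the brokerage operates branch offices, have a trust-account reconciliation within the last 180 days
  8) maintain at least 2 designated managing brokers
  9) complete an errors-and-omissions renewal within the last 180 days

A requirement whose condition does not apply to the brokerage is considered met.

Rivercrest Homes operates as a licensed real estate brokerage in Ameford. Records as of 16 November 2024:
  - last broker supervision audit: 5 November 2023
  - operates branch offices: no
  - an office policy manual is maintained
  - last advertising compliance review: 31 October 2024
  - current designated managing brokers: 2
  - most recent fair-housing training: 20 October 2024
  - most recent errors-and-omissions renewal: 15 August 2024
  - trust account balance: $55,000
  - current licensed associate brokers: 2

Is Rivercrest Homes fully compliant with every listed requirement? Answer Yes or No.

No

1. advertising compliance review 16 days ago vs limit 30 → met
2. fair-housing training 27 days ago vs limit 30 → met
3. office policy manual present → met
4. licensed associate brokers 2 < 7 → not met
5. trust account balance $55,000 ≥ $45,000 → met
6. broker supervision audit 377 days ago vs limit 365 → not met
7. condition 'operates branch offices' does not hold → requirement n/a → met
8. designated managing brokers 2 ≥ 2 → met
9. errors-and-omissions renewal 93 days ago vs limit 180 → met
Not met: 4, 6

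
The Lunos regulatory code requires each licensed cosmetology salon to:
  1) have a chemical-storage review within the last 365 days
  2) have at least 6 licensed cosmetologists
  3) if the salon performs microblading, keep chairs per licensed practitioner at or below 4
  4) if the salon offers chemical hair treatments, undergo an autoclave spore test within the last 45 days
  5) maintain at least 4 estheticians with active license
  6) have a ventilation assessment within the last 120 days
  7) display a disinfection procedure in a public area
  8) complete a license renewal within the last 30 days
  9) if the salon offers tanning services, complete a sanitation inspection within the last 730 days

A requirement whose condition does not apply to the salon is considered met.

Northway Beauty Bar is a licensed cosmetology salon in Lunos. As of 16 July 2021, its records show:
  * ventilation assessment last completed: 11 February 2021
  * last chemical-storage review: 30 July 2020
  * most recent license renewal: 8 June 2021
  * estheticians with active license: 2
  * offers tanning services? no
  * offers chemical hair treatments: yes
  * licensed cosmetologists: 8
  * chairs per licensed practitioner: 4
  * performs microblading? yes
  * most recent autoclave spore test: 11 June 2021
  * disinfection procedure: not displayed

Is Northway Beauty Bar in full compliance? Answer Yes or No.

1. chemical-storage review 351 days ago vs limit 365 → met
2. licensed cosmetologists 8 ≥ 6 → met
3. condition 'performs microblading' holds; chairs per licensed practitioner 4 ≤ 4 → met
4. condition 'offers chemical hair treatments' holds; autoclave spore test 35 days ago vs limit 45 → met
5. estheticians with active license 2 < 4 → not met
6. ventilation assessment 155 days ago vs limit 120 → not met
7. disinfection procedure absent → not met
8. license renewal 38 days ago vs limit 30 → not met
9. condition 'offers tanning services' does not hold → requirement n/a → met
Not met: 5, 6, 7, 8

No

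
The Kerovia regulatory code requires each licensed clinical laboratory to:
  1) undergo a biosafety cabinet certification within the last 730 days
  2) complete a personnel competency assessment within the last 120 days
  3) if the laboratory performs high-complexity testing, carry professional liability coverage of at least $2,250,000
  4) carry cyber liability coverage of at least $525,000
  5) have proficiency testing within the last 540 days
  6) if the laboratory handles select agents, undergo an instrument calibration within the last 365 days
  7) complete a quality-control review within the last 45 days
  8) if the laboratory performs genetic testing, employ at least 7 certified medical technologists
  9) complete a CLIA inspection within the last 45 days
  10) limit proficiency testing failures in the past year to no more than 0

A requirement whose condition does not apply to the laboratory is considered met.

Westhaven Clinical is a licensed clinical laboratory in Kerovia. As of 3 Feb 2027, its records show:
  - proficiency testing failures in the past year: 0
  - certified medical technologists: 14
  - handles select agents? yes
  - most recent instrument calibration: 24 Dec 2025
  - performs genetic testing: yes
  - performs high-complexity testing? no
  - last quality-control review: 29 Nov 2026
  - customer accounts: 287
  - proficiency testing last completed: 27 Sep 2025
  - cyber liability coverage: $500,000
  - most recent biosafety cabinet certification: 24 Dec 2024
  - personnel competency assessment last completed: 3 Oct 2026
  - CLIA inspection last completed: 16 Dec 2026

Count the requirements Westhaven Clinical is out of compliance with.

1. biosafety cabinet certification 771 days ago vs limit 730 → not met
2. personnel competency assessment 123 days ago vs limit 120 → not met
3. condition 'performs high-complexity testing' does not hold → requirement n/a → met
4. cyber liability coverage $500,000 < $525,000 → not met
5. proficiency testing 494 days ago vs limit 540 → met
6. condition 'handles select agents' holds; instrument calibration 406 days ago vs limit 365 → not met
7. quality-control review 66 days ago vs limit 45 → not met
8. condition 'performs genetic testing' holds; certified medical technologists 14 ≥ 7 → met
9. CLIA inspection 49 days ago vs limit 45 → not met
10. proficiency testing failures in the past year 0 ≤ 0 → met
Not met: 6 of 10

6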